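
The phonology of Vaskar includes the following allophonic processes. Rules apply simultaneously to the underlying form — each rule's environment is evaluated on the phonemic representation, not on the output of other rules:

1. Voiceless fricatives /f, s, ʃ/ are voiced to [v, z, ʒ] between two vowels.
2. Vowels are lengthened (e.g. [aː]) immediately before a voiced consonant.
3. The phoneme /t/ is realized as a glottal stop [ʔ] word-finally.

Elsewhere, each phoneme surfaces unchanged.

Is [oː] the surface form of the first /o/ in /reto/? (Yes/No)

No

/o/ — word-final; rule 2 does not apply here → [o].
The actual realization is [o], not [oː].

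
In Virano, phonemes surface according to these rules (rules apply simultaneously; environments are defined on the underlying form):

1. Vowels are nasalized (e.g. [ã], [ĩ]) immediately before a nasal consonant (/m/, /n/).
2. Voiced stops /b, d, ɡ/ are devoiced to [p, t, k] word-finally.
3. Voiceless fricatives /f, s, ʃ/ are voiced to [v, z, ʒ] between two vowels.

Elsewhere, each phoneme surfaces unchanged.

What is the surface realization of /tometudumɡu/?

[tõmetudũmɡu]

/t/ — not in any rule's target class → [t].
Rule 1 applies to /o/ (between /t/ and /m/: before a nasal consonant) → [õ].
/m/ — not in any rule's target class → [m].
/e/ (between /m/ and /t/) fails the environment for rule 1, so it stays [e].
/t/ — not in any rule's target class → [t].
/u/ (between /t/ and /d/): rule 1 targets it, but not before a nasal consonant → unchanged [u].
/d/ — between /u/ and /u/; rule 2 does not apply here → [d].
Rule 1 applies to /u/ (between /d/ and /m/: before a nasal consonant) → [ũ].
/m/ (between /u/ and /ɡ/): no rule targets it → [m].
/ɡ/ — between /m/ and /u/; rule 2 does not apply here → [ɡ].
/u/ (word-final) is in the target of rule 1 but the environment (before a nasal consonant) is not met → [u].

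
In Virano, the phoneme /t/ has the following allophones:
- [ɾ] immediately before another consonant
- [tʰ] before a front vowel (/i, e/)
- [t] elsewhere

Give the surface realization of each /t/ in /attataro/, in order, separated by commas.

Occurrence 1 (position 2): immediately before another consonant → [ɾ].
Occurrence 2 (position 3): no conditioning environment matches → elsewhere allophone [t].
Occurrence 3 (position 5): no conditioning environment matches → elsewhere allophone [t].

[ɾ], [t], [t]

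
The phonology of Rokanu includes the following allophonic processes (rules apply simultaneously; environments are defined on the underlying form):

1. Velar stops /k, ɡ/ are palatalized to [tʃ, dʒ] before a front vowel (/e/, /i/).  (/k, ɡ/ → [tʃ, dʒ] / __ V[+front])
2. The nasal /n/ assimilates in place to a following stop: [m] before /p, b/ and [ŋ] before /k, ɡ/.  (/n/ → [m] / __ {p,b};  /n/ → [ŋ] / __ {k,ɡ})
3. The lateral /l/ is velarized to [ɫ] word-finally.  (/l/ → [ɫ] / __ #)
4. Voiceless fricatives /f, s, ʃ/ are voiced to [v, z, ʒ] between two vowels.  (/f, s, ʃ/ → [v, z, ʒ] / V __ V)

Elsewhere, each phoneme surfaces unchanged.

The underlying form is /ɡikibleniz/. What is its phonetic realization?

/ɡ/ meets the environment for rule 1 (before a front vowel) → [dʒ].
/k/ (between /i/ and /i/) occurs before a front vowel → [tʃ] by rule 1.
/l/ (between /b/ and /e/) fails the environment for rule 3, so it stays [l].
/n/ (between /e/ and /i/) fails the environment for rule 2, so it stays [n].

[dʒitʃibleniz]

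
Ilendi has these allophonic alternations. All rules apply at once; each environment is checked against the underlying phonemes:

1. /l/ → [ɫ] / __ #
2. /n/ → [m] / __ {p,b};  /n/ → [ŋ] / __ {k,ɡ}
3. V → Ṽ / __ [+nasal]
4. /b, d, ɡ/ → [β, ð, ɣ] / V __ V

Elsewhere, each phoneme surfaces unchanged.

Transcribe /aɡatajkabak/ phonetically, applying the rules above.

/a/ — word-initial; rule 3 does not apply here → [a].
/ɡ/ (between /a/ and /a/): between two vowels, so rule 4 applies → [ɣ].
/a/ (between /ɡ/ and /t/): rule 3 targets it, but not before a nasal consonant → unchanged [a].
/t/ stays [t].
/a/ (between /t/ and /j/) fails the environment for rule 3, so it stays [a].
/j/ — not in any rule's target class → [j].
/k/ (between /j/ and /a/): no rule targets it → [k].
/a/ (between /k/ and /b/) fails the environment for rule 3, so it stays [a].
/b/ meets the environment for rule 4 (between two vowels) → [β].
/a/ (between /b/ and /k/) is in the target of rule 3 but the environment (before a nasal consonant) is not met → [a].
/k/ — not in any rule's target class → [k].

[aɣatajkaβak]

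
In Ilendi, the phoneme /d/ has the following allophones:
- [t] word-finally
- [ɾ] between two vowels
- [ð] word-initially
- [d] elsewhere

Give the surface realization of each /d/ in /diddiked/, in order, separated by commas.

[ð], [d], [d], [t]

Occurrence 1 (position 1): word-initially → [ð].
Occurrence 2 (position 3): no conditioning environment matches → elsewhere allophone [d].
Occurrence 3 (position 4): no conditioning environment matches → elsewhere allophone [d].
Occurrence 4 (position 8): word-finally → [t].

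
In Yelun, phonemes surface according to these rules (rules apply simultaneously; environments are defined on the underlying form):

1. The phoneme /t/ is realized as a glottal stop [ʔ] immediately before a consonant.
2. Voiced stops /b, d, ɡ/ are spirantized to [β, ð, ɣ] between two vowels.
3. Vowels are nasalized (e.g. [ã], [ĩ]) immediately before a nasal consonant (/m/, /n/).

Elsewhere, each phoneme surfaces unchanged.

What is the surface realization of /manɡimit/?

[mãnɡĩmit]

/m/ (word-initial) is unaffected → [m].
/a/ (between /m/ and /n/): before a nasal consonant, so rule 3 applies → [ã].
/n/ (between /a/ and /ɡ/): no rule targets it → [n].
/ɡ/ — between /n/ and /i/; rule 2 does not apply here → [ɡ].
/i/ — between /ɡ/ and /m/, before a nasal consonant — surfaces as [ĩ] (rule 3).
/m/ (between /i/ and /i/) is unaffected → [m].
/i/ (between /m/ and /t/) is in the target of rule 3 but the environment (before a nasal consonant) is not met → [i].
/t/ (word-final) fails the environment for rule 1, so it stays [t].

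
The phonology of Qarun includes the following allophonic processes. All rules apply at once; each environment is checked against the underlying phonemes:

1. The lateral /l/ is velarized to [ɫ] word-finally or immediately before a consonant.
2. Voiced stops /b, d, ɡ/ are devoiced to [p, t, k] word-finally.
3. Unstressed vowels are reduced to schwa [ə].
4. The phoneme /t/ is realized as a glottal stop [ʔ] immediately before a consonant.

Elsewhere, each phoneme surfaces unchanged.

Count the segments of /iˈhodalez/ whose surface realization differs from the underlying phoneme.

3

Segments that undergo a rule: /i/ → [ə] (rule 3); /a/ → [ə] (rule 3); /e/ → [ə] (rule 3).
All other segments surface unchanged.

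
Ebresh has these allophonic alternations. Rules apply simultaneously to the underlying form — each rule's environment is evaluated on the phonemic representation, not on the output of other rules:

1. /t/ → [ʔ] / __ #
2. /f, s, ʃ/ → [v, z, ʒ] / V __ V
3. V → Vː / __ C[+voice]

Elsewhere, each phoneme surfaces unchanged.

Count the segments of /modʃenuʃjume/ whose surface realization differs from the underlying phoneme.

Segments that undergo a rule: /o/ → [oː] (rule 3); /e/ → [eː] (rule 3); /u/ → [uː] (rule 3).
All other segments surface unchanged.

3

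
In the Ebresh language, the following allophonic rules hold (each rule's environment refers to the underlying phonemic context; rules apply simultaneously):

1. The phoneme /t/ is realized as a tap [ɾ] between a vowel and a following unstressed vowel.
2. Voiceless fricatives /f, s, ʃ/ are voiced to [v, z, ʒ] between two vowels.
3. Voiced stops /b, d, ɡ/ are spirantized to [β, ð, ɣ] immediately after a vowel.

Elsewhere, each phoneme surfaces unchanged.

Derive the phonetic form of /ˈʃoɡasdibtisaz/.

[ˈʃoɣasdiβtizaz]

/ʃ/ (word-initial): rule 2 targets it, but not between two vowels → unchanged [ʃ].
/ɡ/ (between /o/ and /a/): immediately after a vowel, so rule 3 applies → [ɣ].
/s/ (between /a/ and /d/): rule 2 targets it, but not between two vowels → unchanged [s].
/d/ (between /s/ and /i/) fails the environment for rule 3, so it stays [d].
/b/ — between /i/ and /t/, immediately after a vowel — surfaces as [β] (rule 3).
/t/ — between /b/ and /i/; rule 1 does not apply here → [t].
/s/ (between /i/ and /a/): between two vowels, so rule 2 applies → [z].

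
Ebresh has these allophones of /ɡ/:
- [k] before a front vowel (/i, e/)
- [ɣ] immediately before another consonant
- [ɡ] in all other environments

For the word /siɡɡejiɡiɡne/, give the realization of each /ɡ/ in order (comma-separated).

[ɣ], [k], [k], [ɣ]

Occurrence 1 (position 3): immediately before another consonant → [ɣ].
Occurrence 2 (position 4): before a front vowel (/i, e/) → [k].
Occurrence 3 (position 8): before a front vowel (/i, e/) → [k].
Occurrence 4 (position 10): immediately before another consonant → [ɣ].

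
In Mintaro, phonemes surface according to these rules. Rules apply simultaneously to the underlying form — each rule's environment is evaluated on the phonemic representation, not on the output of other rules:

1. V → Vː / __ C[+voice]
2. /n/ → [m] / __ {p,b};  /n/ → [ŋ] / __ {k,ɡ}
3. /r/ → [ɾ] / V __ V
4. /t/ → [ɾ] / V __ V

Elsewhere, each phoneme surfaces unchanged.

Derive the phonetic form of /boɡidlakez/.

/b/ stays [b].
/o/ (between /b/ and /ɡ/): before a voiced consonant, so rule 1 applies → [oː].
/ɡ/ (between /o/ and /i/): no rule targets it → [ɡ].
/i/ (between /ɡ/ and /d/) occurs before a voiced consonant → [iː] by rule 1.
/d/ — not in any rule's target class → [d].
/l/ — not in any rule's target class → [l].
/a/ (between /l/ and /k/) is in the target of rule 1 but the environment (before a voiced consonant) is not met → [a].
/k/ (between /a/ and /e/) is unaffected → [k].
Rule 1 applies to /e/ (between /k/ and /z/: before a voiced consonant) → [eː].
/z/ (word-final) is unaffected → [z].

[boːɡiːdlakeːz]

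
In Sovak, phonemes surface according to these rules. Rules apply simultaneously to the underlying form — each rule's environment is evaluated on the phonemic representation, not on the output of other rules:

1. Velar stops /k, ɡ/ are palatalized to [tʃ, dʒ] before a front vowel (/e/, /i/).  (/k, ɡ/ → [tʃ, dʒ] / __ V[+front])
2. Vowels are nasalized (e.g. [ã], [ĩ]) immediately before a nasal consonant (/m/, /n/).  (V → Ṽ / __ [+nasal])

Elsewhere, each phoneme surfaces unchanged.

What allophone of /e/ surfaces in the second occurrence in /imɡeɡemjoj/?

/e/ meets the environment for rule 2 (before a nasal consonant) → [ẽ].

[ẽ]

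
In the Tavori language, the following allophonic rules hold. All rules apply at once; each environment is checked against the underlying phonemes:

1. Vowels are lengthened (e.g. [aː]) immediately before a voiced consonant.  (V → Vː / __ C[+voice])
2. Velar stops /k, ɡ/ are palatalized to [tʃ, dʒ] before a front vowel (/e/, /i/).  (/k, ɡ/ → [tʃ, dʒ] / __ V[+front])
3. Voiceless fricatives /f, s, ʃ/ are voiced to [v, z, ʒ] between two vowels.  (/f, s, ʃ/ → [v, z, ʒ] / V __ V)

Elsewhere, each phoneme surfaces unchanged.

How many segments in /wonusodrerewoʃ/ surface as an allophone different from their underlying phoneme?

5

Segments that undergo a rule: /o/ → [oː] (rule 1); /s/ → [z] (rule 3); /o/ → [oː] (rule 1); /e/ → [eː] (rule 1); /e/ → [eː] (rule 1).
All other segments surface unchanged.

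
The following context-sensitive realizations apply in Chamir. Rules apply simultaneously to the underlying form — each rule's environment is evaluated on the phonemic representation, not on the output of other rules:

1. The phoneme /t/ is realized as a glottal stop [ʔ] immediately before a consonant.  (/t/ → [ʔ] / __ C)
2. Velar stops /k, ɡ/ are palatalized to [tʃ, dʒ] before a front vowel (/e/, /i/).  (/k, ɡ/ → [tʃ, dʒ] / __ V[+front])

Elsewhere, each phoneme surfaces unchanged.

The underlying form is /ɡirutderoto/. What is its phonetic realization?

[dʒiruʔderoto]

Rule 2 applies to /ɡ/ (word-initial: before a front vowel) → [dʒ].
/i/ stays [i].
/r/ stays [r].
/u/ (between /r/ and /t/): no rule targets it → [u].
/t/ (between /u/ and /d/): immediately before a consonant, so rule 1 applies → [ʔ].
/d/ stays [d].
/e/ — not in any rule's target class → [e].
/r/ (between /e/ and /o/) is unaffected → [r].
/o/ — not in any rule's target class → [o].
/t/ (between /o/ and /o/) is in the target of rule 1 but the environment (immediately before a consonant) is not met → [t].
/o/ (word-final): no rule targets it → [o].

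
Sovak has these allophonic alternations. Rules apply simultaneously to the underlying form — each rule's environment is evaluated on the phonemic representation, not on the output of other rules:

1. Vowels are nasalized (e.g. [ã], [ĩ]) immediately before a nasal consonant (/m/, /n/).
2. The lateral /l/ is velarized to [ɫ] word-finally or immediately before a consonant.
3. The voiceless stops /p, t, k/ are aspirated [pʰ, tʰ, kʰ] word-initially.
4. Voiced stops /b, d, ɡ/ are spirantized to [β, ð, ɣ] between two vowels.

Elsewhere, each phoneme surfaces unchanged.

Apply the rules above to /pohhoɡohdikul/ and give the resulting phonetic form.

/p/ — word-initial, word-initially — surfaces as [pʰ] (rule 3).
/o/ (between /p/ and /h/) is in the target of rule 1 but the environment (before a nasal consonant) is not met → [o].
/h/ — not in any rule's target class → [h].
/h/ (between /h/ and /o/): no rule targets it → [h].
/o/ (between /h/ and /ɡ/) is in the target of rule 1 but the environment (before a nasal consonant) is not met → [o].
/ɡ/ meets the environment for rule 4 (between two vowels) → [ɣ].
/o/ — between /ɡ/ and /h/; rule 1 does not apply here → [o].
/h/ — not in any rule's target class → [h].
/d/ (between /h/ and /i/) fails the environment for rule 4, so it stays [d].
/i/ (between /d/ and /k/): rule 1 targets it, but not before a nasal consonant → unchanged [i].
/k/ (between /i/ and /u/) is in the target of rule 3 but the environment (word-initially) is not met → [k].
/u/ (between /k/ and /l/) fails the environment for rule 1, so it stays [u].
/l/ meets the environment for rule 2 (word-finally or immediately before a consonant) → [ɫ].

[pʰohhoɣohdikuɫ]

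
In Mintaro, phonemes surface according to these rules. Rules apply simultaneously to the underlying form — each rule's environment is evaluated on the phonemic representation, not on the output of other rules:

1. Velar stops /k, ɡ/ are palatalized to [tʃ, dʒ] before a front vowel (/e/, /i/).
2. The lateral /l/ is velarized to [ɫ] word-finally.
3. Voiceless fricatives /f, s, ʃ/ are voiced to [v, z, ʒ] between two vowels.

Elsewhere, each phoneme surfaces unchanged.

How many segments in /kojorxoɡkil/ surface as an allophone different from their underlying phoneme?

2

Segments that undergo a rule: /k/ → [tʃ] (rule 1); /l/ → [ɫ] (rule 2).
All other segments surface unchanged.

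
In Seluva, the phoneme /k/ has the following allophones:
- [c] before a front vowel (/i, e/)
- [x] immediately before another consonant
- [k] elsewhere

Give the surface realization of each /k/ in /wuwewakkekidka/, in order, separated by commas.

[x], [c], [c], [k]

Occurrence 1 (position 7): immediately before another consonant → [x].
Occurrence 2 (position 8): before a front vowel (/i, e/) → [c].
Occurrence 3 (position 10): before a front vowel (/i, e/) → [c].
Occurrence 4 (position 13): no conditioning environment matches → elsewhere allophone [k].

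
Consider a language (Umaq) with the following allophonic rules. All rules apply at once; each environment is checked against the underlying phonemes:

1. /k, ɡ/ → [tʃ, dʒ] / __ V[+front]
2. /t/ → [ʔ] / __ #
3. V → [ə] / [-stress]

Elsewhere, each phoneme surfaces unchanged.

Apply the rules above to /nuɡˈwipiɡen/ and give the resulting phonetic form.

Rule 3 applies to /u/ (between /n/ and /ɡ/: in an unstressed syllable) → [ə].
/ɡ/ (between /u/ and /w/) fails the environment for rule 1, so it stays [ɡ].
/i/ (between /w/ and /p/) fails the environment for rule 3, so it stays [i].
/i/ (between /p/ and /ɡ/): in an unstressed syllable, so rule 3 applies → [ə].
/ɡ/ — between /i/ and /e/, before a front vowel — surfaces as [dʒ] (rule 1).
/e/ meets the environment for rule 3 (in an unstressed syllable) → [ə].

[nəɡˈwipədʒən]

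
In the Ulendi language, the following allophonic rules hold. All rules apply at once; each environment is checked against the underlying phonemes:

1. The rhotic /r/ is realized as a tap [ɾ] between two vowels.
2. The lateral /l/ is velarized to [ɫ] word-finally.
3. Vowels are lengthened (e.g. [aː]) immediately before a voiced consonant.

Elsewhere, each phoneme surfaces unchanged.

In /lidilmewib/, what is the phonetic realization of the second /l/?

[l]

/l/ — between /i/ and /m/; rule 2 does not apply here → [l].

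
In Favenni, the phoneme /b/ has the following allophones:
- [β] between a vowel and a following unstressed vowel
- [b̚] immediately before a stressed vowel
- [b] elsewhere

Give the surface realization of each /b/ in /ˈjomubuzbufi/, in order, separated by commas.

Occurrence 1 (position 5): between a vowel and a following unstressed vowel → [β].
Occurrence 2 (position 8): no conditioning environment matches → elsewhere allophone [b].

[β], [b]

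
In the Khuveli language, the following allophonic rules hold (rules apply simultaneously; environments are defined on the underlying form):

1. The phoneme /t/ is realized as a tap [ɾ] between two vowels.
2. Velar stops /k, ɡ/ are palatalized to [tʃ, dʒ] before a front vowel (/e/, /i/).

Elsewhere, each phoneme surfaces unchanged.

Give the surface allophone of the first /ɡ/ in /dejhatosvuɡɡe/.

/ɡ/ (between /u/ and /ɡ/) is in the target of rule 2 but the environment (before a front vowel) is not met → [ɡ].

[ɡ]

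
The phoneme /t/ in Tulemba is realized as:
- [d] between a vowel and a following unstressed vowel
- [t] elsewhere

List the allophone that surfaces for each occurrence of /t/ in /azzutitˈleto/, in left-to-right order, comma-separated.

Occurrence 1 (position 5): between a vowel and a following unstressed vowel → [d].
Occurrence 2 (position 7): no conditioning environment matches → elsewhere allophone [t].
Occurrence 3 (position 10): between a vowel and a following unstressed vowel → [d].

[d], [t], [d]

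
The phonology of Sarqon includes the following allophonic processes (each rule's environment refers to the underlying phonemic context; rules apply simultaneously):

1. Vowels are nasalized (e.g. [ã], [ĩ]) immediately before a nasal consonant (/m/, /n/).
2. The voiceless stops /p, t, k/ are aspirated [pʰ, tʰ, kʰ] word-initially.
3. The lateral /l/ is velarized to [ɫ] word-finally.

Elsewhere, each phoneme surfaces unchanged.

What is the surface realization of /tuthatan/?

/t/ (word-initial): word-initially, so rule 2 applies → [tʰ].
/u/ (between /t/ and /t/) fails the environment for rule 1, so it stays [u].
/t/ (between /u/ and /h/): rule 2 targets it, but not word-initially → unchanged [t].
/h/ stays [h].
/a/ (between /h/ and /t/): rule 1 targets it, but not before a nasal consonant → unchanged [a].
/t/ (between /a/ and /a/): rule 2 targets it, but not word-initially → unchanged [t].
Rule 1 applies to /a/ (between /t/ and /n/: before a nasal consonant) → [ã].
/n/ — not in any rule's target class → [n].

[tʰuthatãn]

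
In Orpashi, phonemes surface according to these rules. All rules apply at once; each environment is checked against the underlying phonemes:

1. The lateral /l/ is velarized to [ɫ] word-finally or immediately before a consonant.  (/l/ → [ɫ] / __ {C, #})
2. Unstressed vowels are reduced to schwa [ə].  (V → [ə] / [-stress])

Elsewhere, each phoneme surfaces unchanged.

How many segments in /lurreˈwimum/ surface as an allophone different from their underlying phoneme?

Segments that undergo a rule: /u/ → [ə] (rule 2); /e/ → [ə] (rule 2); /u/ → [ə] (rule 2).
All other segments surface unchanged.

3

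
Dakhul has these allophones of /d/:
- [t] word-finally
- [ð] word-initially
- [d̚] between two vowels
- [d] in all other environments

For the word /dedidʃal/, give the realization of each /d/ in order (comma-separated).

[ð], [d̚], [d]

Occurrence 1 (position 1): word-initially → [ð].
Occurrence 2 (position 3): between two vowels → [d̚].
Occurrence 3 (position 5): no conditioning environment matches → elsewhere allophone [d].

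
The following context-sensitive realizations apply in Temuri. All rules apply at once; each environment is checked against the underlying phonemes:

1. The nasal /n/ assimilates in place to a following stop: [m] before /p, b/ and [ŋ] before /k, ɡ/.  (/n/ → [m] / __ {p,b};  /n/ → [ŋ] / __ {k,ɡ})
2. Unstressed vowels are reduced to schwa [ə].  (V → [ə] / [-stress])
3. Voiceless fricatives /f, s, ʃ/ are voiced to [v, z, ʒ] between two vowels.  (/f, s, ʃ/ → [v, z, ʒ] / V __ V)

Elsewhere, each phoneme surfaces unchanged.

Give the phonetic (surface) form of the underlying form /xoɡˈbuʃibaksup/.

/x/ — not in any rule's target class → [x].
/o/ meets the environment for rule 2 (in an unstressed syllable) → [ə].
/ɡ/ (between /o/ and /b/) is unaffected → [ɡ].
/b/ (between /ɡ/ and /u/): no rule targets it → [b].
/u/ — between /b/ and /ʃ/; rule 2 does not apply here → [u].
/ʃ/ (between /u/ and /i/) occurs between two vowels → [ʒ] by rule 3.
/i/ meets the environment for rule 2 (in an unstressed syllable) → [ə].
/b/ stays [b].
/a/ meets the environment for rule 2 (in an unstressed syllable) → [ə].
/k/ stays [k].
/s/ — between /k/ and /u/; rule 3 does not apply here → [s].
Rule 2 applies to /u/ (between /s/ and /p/: in an unstressed syllable) → [ə].
/p/ (word-final): no rule targets it → [p].

[xəɡˈbuʒəbəksəp]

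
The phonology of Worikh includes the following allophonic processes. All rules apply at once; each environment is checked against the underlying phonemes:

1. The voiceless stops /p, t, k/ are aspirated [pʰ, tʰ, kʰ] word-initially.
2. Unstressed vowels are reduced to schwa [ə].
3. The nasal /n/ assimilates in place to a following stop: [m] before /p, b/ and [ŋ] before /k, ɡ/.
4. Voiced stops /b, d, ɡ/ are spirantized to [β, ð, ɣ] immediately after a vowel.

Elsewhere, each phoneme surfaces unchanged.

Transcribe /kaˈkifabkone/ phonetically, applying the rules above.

[kʰəˈkifəβkənə]

/k/ (word-initial): word-initially, so rule 1 applies → [kʰ].
Rule 2 applies to /a/ (between /k/ and /k/: in an unstressed syllable) → [ə].
/k/ (between /a/ and /i/) fails the environment for rule 1, so it stays [k].
/i/ (between /k/ and /f/): rule 2 targets it, but not in an unstressed syllable → unchanged [i].
/f/ stays [f].
/a/ — between /f/ and /b/, in an unstressed syllable — surfaces as [ə] (rule 2).
/b/ (between /a/ and /k/): immediately after a vowel, so rule 4 applies → [β].
/k/ — between /b/ and /o/; rule 1 does not apply here → [k].
Rule 2 applies to /o/ (between /k/ and /n/: in an unstressed syllable) → [ə].
/n/ (between /o/ and /e/): rule 3 targets it, but not before a labial or velar stop → unchanged [n].
/e/ meets the environment for rule 2 (in an unstressed syllable) → [ə].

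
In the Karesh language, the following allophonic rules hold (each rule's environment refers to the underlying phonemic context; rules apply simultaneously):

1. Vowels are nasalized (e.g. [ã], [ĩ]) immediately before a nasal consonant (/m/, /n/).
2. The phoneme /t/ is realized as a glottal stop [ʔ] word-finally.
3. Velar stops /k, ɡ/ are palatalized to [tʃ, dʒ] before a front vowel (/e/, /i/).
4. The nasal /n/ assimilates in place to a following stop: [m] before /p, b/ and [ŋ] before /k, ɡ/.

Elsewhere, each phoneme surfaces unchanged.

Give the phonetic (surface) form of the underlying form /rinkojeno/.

/r/ stays [r].
/i/ meets the environment for rule 1 (before a nasal consonant) → [ĩ].
/n/ (between /i/ and /k/): before a labial or velar stop, so rule 4 applies → [ŋ].
/k/ — between /n/ and /o/; rule 3 does not apply here → [k].
/o/ (between /k/ and /j/) fails the environment for rule 1, so it stays [o].
/j/ — not in any rule's target class → [j].
/e/ (between /j/ and /n/) occurs before a nasal consonant → [ẽ] by rule 1.
/n/ — between /e/ and /o/; rule 4 does not apply here → [n].
/o/ (word-final): rule 1 targets it, but not before a nasal consonant → unchanged [o].

[rĩŋkojẽno]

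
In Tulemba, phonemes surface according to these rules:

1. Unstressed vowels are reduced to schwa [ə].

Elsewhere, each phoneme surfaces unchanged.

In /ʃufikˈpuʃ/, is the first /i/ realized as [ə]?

Yes

/i/ (between /f/ and /k/) occurs in an unstressed syllable → [ə] by rule 1.
The actual realization is [ə], which matches [ə].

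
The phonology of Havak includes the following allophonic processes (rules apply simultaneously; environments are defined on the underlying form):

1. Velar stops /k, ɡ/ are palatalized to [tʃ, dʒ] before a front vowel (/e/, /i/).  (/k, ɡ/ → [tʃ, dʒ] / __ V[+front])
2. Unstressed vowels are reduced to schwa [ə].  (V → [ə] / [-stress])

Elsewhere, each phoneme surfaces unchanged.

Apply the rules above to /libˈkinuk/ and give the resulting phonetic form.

[ləbˈtʃinək]

/i/ meets the environment for rule 2 (in an unstressed syllable) → [ə].
Rule 1 applies to /k/ (between /b/ and /i/: before a front vowel) → [tʃ].
/i/ (between /k/ and /n/) fails the environment for rule 2, so it stays [i].
/u/ (between /n/ and /k/) occurs in an unstressed syllable → [ə] by rule 2.
/k/ (word-final) fails the environment for rule 1, so it stays [k].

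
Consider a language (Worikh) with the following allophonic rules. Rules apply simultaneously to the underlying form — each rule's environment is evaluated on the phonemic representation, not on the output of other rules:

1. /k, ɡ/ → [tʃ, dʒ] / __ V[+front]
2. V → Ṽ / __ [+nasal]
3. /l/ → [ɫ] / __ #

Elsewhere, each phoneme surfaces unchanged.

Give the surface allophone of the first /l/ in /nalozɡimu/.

/l/ — between /a/ and /o/; rule 3 does not apply here → [l].

[l]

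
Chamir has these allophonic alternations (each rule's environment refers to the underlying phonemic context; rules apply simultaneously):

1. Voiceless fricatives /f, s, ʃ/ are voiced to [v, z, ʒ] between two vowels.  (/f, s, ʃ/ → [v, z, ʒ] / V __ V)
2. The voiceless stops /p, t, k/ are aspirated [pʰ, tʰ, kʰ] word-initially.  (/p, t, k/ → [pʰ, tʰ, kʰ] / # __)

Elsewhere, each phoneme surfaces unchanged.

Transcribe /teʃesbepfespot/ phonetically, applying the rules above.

/t/ meets the environment for rule 2 (word-initially) → [tʰ].
/e/ — not in any rule's target class → [e].
/ʃ/ (between /e/ and /e/): between two vowels, so rule 1 applies → [ʒ].
/e/ stays [e].
/s/ (between /e/ and /b/): rule 1 targets it, but not between two vowels → unchanged [s].
/b/ (between /s/ and /e/): no rule targets it → [b].
/e/ (between /b/ and /p/): no rule targets it → [e].
/p/ — between /e/ and /f/; rule 2 does not apply here → [p].
/f/ (between /p/ and /e/) fails the environment for rule 1, so it stays [f].
/e/ (between /f/ and /s/): no rule targets it → [e].
/s/ — between /e/ and /p/; rule 1 does not apply here → [s].
/p/ (between /s/ and /o/) fails the environment for rule 2, so it stays [p].
/o/ — not in any rule's target class → [o].
/t/ (word-final) is in the target of rule 2 but the environment (word-initially) is not met → [t].

[tʰeʒesbepfespot]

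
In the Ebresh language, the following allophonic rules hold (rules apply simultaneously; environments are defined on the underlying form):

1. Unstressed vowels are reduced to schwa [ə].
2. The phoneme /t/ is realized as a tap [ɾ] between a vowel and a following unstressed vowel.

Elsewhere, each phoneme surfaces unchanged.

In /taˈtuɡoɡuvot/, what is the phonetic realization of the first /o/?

/o/ meets the environment for rule 1 (in an unstressed syllable) → [ə].

[ə]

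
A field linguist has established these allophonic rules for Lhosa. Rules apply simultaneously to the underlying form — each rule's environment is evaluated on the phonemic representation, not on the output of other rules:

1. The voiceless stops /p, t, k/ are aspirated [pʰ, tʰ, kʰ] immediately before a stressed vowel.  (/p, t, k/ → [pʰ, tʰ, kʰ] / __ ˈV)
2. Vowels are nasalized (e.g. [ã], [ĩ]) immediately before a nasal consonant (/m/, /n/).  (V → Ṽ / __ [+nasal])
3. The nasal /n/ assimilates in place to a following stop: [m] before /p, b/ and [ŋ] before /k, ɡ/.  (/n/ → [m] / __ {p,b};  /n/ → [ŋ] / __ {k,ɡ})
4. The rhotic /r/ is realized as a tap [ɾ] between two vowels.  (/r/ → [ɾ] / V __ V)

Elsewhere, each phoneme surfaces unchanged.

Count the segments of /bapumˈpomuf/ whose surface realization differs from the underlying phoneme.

3

Segments that undergo a rule: /u/ → [ũ] (rule 2); /p/ → [pʰ] (rule 1); /o/ → [õ] (rule 2).
All other segments surface unchanged.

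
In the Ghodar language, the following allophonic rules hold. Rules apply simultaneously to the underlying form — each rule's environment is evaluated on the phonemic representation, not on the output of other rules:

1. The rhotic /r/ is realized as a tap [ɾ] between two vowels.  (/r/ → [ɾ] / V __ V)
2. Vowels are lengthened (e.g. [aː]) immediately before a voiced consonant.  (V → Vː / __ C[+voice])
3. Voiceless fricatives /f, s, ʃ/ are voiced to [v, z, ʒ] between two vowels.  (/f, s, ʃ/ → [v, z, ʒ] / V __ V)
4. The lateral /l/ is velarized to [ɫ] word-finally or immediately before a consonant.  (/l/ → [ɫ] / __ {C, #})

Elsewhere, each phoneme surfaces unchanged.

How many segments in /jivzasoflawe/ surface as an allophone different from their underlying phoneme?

3

Segments that undergo a rule: /i/ → [iː] (rule 2); /s/ → [z] (rule 3); /a/ → [aː] (rule 2).
All other segments surface unchanged.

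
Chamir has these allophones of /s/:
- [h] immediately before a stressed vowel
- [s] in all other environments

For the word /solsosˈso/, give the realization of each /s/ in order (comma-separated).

Occurrence 1 (position 1): no conditioning environment matches → elsewhere allophone [s].
Occurrence 2 (position 4): no conditioning environment matches → elsewhere allophone [s].
Occurrence 3 (position 6): no conditioning environment matches → elsewhere allophone [s].
Occurrence 4 (position 7): immediately before a stressed vowel → [h].

[s], [s], [s], [h]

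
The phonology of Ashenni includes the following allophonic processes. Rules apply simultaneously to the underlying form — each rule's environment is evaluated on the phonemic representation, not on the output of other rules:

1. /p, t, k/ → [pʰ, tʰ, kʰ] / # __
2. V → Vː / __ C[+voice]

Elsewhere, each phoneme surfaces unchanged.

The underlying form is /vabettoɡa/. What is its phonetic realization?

[vaːbettoːɡa]

/v/ (word-initial) is unaffected → [v].
/a/ (between /v/ and /b/) occurs before a voiced consonant → [aː] by rule 2.
/b/ (between /a/ and /e/) is unaffected → [b].
/e/ (between /b/ and /t/): rule 2 targets it, but not before a voiced consonant → unchanged [e].
/t/ (between /e/ and /t/) is in the target of rule 1 but the environment (word-initially) is not met → [t].
/t/ (between /t/ and /o/): rule 1 targets it, but not word-initially → unchanged [t].
/o/ meets the environment for rule 2 (before a voiced consonant) → [oː].
/ɡ/ stays [ɡ].
/a/ (word-final) is in the target of rule 2 but the environment (before a voiced consonant) is not met → [a].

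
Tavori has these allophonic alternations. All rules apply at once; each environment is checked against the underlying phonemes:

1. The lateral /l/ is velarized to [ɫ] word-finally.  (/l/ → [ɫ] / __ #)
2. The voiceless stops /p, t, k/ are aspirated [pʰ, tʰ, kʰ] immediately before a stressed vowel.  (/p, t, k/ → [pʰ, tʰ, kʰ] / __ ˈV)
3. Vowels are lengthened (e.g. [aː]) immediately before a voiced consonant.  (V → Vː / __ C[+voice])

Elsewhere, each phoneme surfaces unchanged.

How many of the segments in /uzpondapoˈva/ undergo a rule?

Segments that undergo a rule: /u/ → [uː] (rule 3); /o/ → [oː] (rule 3); /o/ → [oː] (rule 3).
All other segments surface unchanged.

3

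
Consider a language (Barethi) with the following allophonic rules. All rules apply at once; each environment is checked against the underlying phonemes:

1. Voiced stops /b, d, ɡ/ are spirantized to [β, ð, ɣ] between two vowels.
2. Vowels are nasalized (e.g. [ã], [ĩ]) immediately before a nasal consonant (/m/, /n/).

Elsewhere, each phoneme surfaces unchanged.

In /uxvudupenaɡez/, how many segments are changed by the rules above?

3

Segments that undergo a rule: /d/ → [ð] (rule 1); /e/ → [ẽ] (rule 2); /ɡ/ → [ɣ] (rule 1).
All other segments surface unchanged.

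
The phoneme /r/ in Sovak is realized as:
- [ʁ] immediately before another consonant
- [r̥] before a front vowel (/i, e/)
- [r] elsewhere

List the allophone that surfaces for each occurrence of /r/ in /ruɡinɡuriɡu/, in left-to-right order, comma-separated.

Occurrence 1 (position 1): no conditioning environment matches → elsewhere allophone [r].
Occurrence 2 (position 8): before a front vowel (/i, e/) → [r̥].

[r], [r̥]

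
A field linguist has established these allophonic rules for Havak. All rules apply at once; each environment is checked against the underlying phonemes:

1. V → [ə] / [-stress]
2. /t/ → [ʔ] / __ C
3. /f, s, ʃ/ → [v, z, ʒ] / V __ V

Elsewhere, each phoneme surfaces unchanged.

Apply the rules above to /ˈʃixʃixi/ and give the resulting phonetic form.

[ˈʃixʃəxə]

/ʃ/ (word-initial) fails the environment for rule 3, so it stays [ʃ].
/i/ (between /ʃ/ and /x/) fails the environment for rule 1, so it stays [i].
/x/ (between /i/ and /ʃ/): no rule targets it → [x].
/ʃ/ (between /x/ and /i/) is in the target of rule 3 but the environment (between two vowels) is not met → [ʃ].
/i/ meets the environment for rule 1 (in an unstressed syllable) → [ə].
/x/ — not in any rule's target class → [x].
/i/ — word-final, in an unstressed syllable — surfaces as [ə] (rule 1).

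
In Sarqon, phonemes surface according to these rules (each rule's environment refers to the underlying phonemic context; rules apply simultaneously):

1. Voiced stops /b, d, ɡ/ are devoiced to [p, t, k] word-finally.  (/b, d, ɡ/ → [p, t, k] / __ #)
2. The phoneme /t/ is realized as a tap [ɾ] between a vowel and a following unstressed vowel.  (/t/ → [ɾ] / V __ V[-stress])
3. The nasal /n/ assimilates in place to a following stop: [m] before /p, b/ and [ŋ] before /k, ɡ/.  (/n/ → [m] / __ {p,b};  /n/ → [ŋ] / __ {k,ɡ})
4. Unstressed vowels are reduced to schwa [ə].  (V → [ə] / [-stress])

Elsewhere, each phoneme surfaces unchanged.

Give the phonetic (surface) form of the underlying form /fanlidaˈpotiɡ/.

/f/ stays [f].
Rule 4 applies to /a/ (between /f/ and /n/: in an unstressed syllable) → [ə].
/n/ (between /a/ and /l/) is in the target of rule 3 but the environment (before a labial or velar stop) is not met → [n].
/l/ (between /n/ and /i/): no rule targets it → [l].
/i/ meets the environment for rule 4 (in an unstressed syllable) → [ə].
/d/ — between /i/ and /a/; rule 1 does not apply here → [d].
/a/ — between /d/ and /p/, in an unstressed syllable — surfaces as [ə] (rule 4).
/p/ (between /a/ and /o/) is unaffected → [p].
/o/ — between /p/ and /t/; rule 4 does not apply here → [o].
Rule 2 applies to /t/ (between /o/ and /i/: between a vowel and a following unstressed vowel) → [ɾ].
/i/ — between /t/ and /ɡ/, in an unstressed syllable — surfaces as [ə] (rule 4).
/ɡ/ (word-final): word-finally, so rule 1 applies → [k].

[fənlədəˈpoɾək]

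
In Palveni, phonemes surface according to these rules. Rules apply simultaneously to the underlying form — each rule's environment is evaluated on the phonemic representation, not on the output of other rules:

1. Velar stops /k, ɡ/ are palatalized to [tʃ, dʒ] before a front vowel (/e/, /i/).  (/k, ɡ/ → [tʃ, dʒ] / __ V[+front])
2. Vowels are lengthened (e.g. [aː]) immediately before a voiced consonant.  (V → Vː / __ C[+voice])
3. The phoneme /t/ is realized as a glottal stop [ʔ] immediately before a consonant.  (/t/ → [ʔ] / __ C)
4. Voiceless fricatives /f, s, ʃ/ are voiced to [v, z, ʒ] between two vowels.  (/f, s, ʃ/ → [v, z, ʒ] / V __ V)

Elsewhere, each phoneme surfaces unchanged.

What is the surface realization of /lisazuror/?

/l/ stays [l].
/i/ (between /l/ and /s/): rule 2 targets it, but not before a voiced consonant → unchanged [i].
Rule 4 applies to /s/ (between /i/ and /a/: between two vowels) → [z].
/a/ — between /s/ and /z/, before a voiced consonant — surfaces as [aː] (rule 2).
/z/ stays [z].
Rule 2 applies to /u/ (between /z/ and /r/: before a voiced consonant) → [uː].
/r/ (between /u/ and /o/) is unaffected → [r].
/o/ (between /r/ and /r/) occurs before a voiced consonant → [oː] by rule 2.
/r/ — not in any rule's target class → [r].

[lizaːzuːroːr]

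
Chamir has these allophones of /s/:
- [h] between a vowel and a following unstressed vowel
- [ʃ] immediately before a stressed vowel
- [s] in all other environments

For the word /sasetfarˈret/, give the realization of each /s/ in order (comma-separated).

Occurrence 1 (position 1): no conditioning environment matches → elsewhere allophone [s].
Occurrence 2 (position 3): between a vowel and a following unstressed vowel → [h].

[s], [h]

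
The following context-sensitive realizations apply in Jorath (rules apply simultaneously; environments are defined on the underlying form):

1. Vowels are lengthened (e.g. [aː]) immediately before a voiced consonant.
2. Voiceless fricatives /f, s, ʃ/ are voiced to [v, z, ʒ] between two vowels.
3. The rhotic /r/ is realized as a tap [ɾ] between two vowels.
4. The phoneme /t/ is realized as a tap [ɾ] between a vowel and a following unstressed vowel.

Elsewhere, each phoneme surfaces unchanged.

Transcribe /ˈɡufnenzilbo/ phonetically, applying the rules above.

/ɡ/ stays [ɡ].
/u/ (between /ɡ/ and /f/) is in the target of rule 1 but the environment (before a voiced consonant) is not met → [u].
/f/ (between /u/ and /n/) is in the target of rule 2 but the environment (between two vowels) is not met → [f].
/n/ — not in any rule's target class → [n].
/e/ (between /n/ and /n/) occurs before a voiced consonant → [eː] by rule 1.
/n/ (between /e/ and /z/): no rule targets it → [n].
/z/ (between /n/ and /i/): no rule targets it → [z].
/i/ (between /z/ and /l/) occurs before a voiced consonant → [iː] by rule 1.
/l/ stays [l].
/b/ (between /l/ and /o/) is unaffected → [b].
/o/ (word-final) fails the environment for rule 1, so it stays [o].

[ˈɡufneːnziːlbo]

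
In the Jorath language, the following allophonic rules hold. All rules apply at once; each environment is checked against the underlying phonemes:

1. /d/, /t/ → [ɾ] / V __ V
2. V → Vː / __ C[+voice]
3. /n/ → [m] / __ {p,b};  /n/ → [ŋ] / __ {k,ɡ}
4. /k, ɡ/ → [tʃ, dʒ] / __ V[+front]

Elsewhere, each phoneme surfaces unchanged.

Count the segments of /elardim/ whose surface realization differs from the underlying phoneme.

3

Segments that undergo a rule: /e/ → [eː] (rule 2); /a/ → [aː] (rule 2); /i/ → [iː] (rule 2).
All other segments surface unchanged.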